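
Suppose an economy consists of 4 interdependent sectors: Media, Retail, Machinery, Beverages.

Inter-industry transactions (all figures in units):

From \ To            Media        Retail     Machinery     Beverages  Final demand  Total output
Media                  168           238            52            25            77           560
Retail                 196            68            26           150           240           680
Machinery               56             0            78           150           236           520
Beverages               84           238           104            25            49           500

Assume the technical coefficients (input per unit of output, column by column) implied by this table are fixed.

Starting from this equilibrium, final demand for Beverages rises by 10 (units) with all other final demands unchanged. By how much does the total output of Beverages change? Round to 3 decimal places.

Δx_4 = 15.688

Technical coefficients a_ij = z_ij / X_j:
  a_11 = 168/560 = 0.30, a_21 = 196/560 = 0.35, a_31 = 56/560 = 0.10, a_41 = 84/560 = 0.15
  a_12 = 238/680 = 0.35, a_22 = 68/680 = 0.10, a_32 = 0/680 = 0.00, a_42 = 238/680 = 0.35
  a_13 = 52/520 = 0.10, a_23 = 26/520 = 0.05, a_33 = 78/520 = 0.15, a_43 = 104/520 = 0.20
  a_14 = 25/500 = 0.05, a_24 = 150/500 = 0.30, a_34 = 150/500 = 0.30, a_44 = 25/500 = 0.05
I − A =
  [   0.70    -0.35    -0.10    -0.05]
  [  -0.35     0.90    -0.05    -0.30]
  [  -0.10     0.00     0.85    -0.30]
  [  -0.15    -0.35    -0.20     0.95]
Compute the cofactors C_ij = (−1)^(i+j)·(3×3 minor ij) of I−A; the adjugate is their transpose:
adj(I−A) = Cᵀ =
  [ 0.578250   0.287000   0.122500   0.159750]
  [ 0.312875   0.501875   0.116125   0.211625]
  [ 0.152250   0.124250   0.380000   0.167250]
  [ 0.238625   0.256375   0.142125   0.420625]
det(I−A) = Σ_j (I−A)_1j·C_1j = (0.70)(0.578250) + (-0.35)(0.312875) + (-0.10)(0.152250) + (-0.05)(0.238625) = 0.2681125
(I − A)⁻¹ = adj(I−A) / det(I−A) ≈
  [   2.1567     1.0704     0.4569     0.5958]
  [   1.1670     1.8719     0.4331     0.7893]
  [   0.5679     0.4634     1.4173     0.6238]
  [   0.8900     0.9562     0.5301     1.5688]
Δx = (I − A)⁻¹ Δd with Δd having +10 in the Beverages component and 0 elsewhere.
So Δx_4 = L_44 · (+10), where L_44 = adj(I−A)_44 / det(I−A) = 0.420625 / 0.2681125.
Δx_4 = 0.420625 × (+10) / 0.2681125 = 4.20625 / 0.2681125 ≈ 15.688.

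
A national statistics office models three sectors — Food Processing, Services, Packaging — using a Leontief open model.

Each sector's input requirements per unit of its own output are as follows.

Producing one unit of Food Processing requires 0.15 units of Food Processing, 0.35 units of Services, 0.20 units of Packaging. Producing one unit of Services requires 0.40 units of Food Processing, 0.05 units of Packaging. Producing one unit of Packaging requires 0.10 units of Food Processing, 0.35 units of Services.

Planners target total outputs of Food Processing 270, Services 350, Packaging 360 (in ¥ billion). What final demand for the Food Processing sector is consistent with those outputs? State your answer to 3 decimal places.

I − A =
  [   0.85    -0.40    -0.10]
  [  -0.35     1.00    -0.35]
  [  -0.20    -0.05     1.00]
d = (I − A) x:
  d_1 = (+0.85)·270 + (-0.40)·350 + (-0.10)·360 = 53.500
  d_2 = (-0.35)·270 + (+1.00)·350 + (-0.35)·360 = 129.500
  d_3 = (-0.20)·270 + (-0.05)·350 + (+1.00)·360 = 288.500

d_1 = 53.500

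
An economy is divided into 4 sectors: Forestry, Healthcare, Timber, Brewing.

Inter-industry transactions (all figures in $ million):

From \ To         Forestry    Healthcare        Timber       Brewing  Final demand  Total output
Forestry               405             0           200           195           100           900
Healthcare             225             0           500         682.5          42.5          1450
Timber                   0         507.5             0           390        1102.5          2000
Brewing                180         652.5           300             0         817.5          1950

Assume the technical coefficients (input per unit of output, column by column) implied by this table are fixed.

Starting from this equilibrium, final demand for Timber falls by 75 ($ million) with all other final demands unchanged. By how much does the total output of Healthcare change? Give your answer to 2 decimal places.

Technical coefficients a_ij = z_ij / X_j:
  a_FF = 405/900 = 0.45, a_HF = 225/900 = 0.25, a_TF = 0/900 = 0.00, a_BF = 180/900 = 0.20
  a_FH = 0/1450 = 0.00, a_HH = 0/1450 = 0.00, a_TH = 507.5/1450 = 0.35, a_BH = 652.5/1450 = 0.45
  a_FT = 200/2000 = 0.10, a_HT = 500/2000 = 0.25, a_TT = 0/2000 = 0.00, a_BT = 300/2000 = 0.15
  a_FB = 195/1950 = 0.10, a_HB = 682.5/1950 = 0.35, a_TB = 390/1950 = 0.20, a_BB = 0/1950 = 0.00
I − A =
  [   0.55     0.00    -0.10    -0.10]
  [  -0.25     1.00    -0.25    -0.35]
  [   0.00    -0.35     1.00    -0.20]
  [  -0.20    -0.45    -0.15     1.00]
Compute the cofactors C_ij = (−1)^(i+j)·(3×3 minor ij) of I−A; the adjugate is their transpose:
adj(I−A) = Cᵀ =
  [ 0.684125   0.094250   0.110500   0.123500]
  [ 0.322500   0.509500   0.197125   0.250000]
  [ 0.174500   0.235000   0.432125   0.186125]
  [ 0.308125   0.283375   0.175625   0.493125]
det(I−A) = Σ_j (I−A)_1j·C_1j = (0.55)(0.684125) + (0.00)(0.322500) + (-0.10)(0.174500) + (-0.10)(0.308125) = 0.32800625
(I − A)⁻¹ = adj(I−A) / det(I−A) ≈
  [   2.0857     0.2873     0.3369     0.3765]
  [   0.9832     1.5533     0.6010     0.7622]
  [   0.5320     0.7164     1.3174     0.5674]
  [   0.9394     0.8639     0.5354     1.5034]
Δx = (I − A)⁻¹ Δd with Δd having -75 in the Timber component and 0 elsewhere.
So Δx_H = L_HT · (-75), where L_HT = adj(I−A)_HT / det(I−A) = 0.197125 / 0.32800625.
Δx_H = 0.197125 × (-75) / 0.32800625 = -14.784375 / 0.32800625 ≈ -45.07.

Δx_H = -45.07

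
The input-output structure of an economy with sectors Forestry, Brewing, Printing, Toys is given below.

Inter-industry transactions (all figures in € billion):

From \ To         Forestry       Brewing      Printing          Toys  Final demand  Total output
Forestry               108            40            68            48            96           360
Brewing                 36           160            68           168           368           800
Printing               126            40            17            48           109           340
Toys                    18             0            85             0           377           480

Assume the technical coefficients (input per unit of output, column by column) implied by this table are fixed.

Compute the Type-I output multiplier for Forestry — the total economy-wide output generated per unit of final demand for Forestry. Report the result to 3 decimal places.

m_F = 3.115

Technical coefficients a_ij = z_ij / X_j:
  a_FF = 108/360 = 0.30, a_BF = 36/360 = 0.10, a_PF = 126/360 = 0.35, a_TF = 18/360 = 0.05
  a_FB = 40/800 = 0.05, a_BB = 160/800 = 0.20, a_PB = 40/800 = 0.05, a_TB = 0/800 = 0.00
  a_FP = 68/340 = 0.20, a_BP = 68/340 = 0.20, a_PP = 17/340 = 0.05, a_TP = 85/340 = 0.25
  a_FT = 48/480 = 0.10, a_BT = 168/480 = 0.35, a_PT = 48/480 = 0.10, a_TT = 0/480 = 0.00
I − A =
  [   0.70    -0.05    -0.20    -0.10]
  [  -0.10     0.80    -0.20    -0.35]
  [  -0.35    -0.05     0.95    -0.10]
  [  -0.05     0.00    -0.25     1.00]
Compute the cofactors C_ij = (−1)^(i+j)·(3×3 minor ij) of I−A; the adjugate is their transpose:
adj(I−A) = Cᵀ =
  [ 0.725625   0.057500   0.194375   0.112125]
  [ 0.210750   0.563000   0.226250   0.240750]
  [ 0.289875   0.052500   0.550125   0.102375]
  [ 0.108750   0.016000   0.147250   0.459750]
det(I−A) = Σ_j (I−A)_1j·C_1j = (0.70)(0.725625) + (-0.05)(0.210750) + (-0.20)(0.289875) + (-0.10)(0.108750) = 0.42855
(I − A)⁻¹ = adj(I−A) / det(I−A) ≈
  [   1.6932     0.1342     0.4536     0.2616]
  [   0.4918     1.3137     0.5279     0.5618]
  [   0.6764     0.1225     1.2837     0.2389]
  [   0.2538     0.0373     0.3436     1.0728]
The output multiplier for sector j is the column-j sum of the Leontief inverse (I − A)⁻¹ = adj(I−A) / det(I−A).
Column F of adj(I−A): (0.725625, 0.210750, 0.289875, 0.108750); det(I−A) = 0.42855.
m_F = (0.725625 + 0.210750 + 0.289875 + 0.108750) / 0.42855 = 1.335 / 0.42855 ≈ 3.115.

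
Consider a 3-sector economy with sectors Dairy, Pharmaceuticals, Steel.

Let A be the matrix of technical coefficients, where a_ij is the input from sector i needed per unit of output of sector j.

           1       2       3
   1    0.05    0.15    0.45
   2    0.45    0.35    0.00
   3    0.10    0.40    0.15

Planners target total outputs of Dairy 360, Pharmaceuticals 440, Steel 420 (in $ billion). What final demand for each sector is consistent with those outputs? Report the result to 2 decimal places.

d_1 = 87.00, d_2 = 124.00, d_3 = 145.00

I − A =
  [   0.95    -0.15    -0.45]
  [  -0.45     0.65     0.00]
  [  -0.10    -0.40     0.85]
d = (I − A) x:
  d_1 = (+0.95)·360 + (-0.15)·440 + (-0.45)·420 = 87.00
  d_2 = (-0.45)·360 + (+0.65)·440 + (+0.00)·420 = 124.00
  d_3 = (-0.10)·360 + (-0.40)·440 + (+0.85)·420 = 145.00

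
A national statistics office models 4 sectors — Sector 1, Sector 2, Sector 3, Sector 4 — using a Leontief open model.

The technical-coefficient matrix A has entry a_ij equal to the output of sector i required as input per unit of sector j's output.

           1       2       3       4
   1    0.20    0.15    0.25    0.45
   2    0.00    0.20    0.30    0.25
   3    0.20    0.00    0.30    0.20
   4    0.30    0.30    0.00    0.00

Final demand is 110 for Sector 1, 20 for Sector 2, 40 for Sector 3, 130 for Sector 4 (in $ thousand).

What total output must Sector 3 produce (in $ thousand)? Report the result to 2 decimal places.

I − A =
  [   0.80    -0.15    -0.25    -0.45]
  [   0.00     0.80    -0.30    -0.25]
  [  -0.20     0.00     0.70    -0.20]
  [  -0.30    -0.30     0.00     1.00]
Compute the cofactors C_ij = (−1)^(i+j)·(3×3 minor ij) of I−A; the adjugate is their transpose:
adj(I−A) = Cᵀ =
  [ 0.48950   0.21450   0.26675   0.32725]
  [ 0.13050   0.40050   0.21825   0.20250]
  [ 0.19300   0.11400   0.46075   0.20750]
  [ 0.18600   0.18450   0.14550   0.39900]
det(I−A) = Σ_j (I−A)_1j·C_1j = (0.80)(0.48950) + (-0.15)(0.13050) + (-0.25)(0.19300) + (-0.45)(0.18600) = 0.240075
(I − A)⁻¹ = adj(I−A) / det(I−A) ≈
  [   2.0389     0.8935     1.1111     1.3631]
  [   0.5436     1.6682     0.9091     0.8435]
  [   0.8039     0.4749     1.9192     0.8643]
  [   0.7748     0.7685     0.6061     1.6620]
x = (I − A)⁻¹ d = adj(I−A)·d / det(I−A), with det(I−A) = 0.240075:
  x_1 = (0.48950·110 + 0.21450·20 + 0.26675·40 + 0.32725·130) / 0.240075 = 111.3475 / 0.240075 ≈ 463.80
  x_2 = (0.13050·110 + 0.40050·20 + 0.21825·40 + 0.20250·130) / 0.240075 = 57.42 / 0.240075 ≈ 239.18
  x_3 = (0.19300·110 + 0.11400·20 + 0.46075·40 + 0.20750·130) / 0.240075 = 68.915 / 0.240075 ≈ 287.06
  x_4 = (0.18600·110 + 0.18450·20 + 0.14550·40 + 0.39900·130) / 0.240075 = 81.84 / 0.240075 ≈ 340.89

x_3 = 287.06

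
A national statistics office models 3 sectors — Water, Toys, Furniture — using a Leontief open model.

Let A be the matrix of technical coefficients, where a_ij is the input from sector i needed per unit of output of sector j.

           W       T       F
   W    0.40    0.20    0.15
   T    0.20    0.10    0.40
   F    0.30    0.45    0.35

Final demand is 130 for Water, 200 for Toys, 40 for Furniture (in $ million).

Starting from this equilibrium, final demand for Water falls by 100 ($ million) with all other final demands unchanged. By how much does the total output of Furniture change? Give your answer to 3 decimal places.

Δx_F = -258.993

I − A =
  [   0.60    -0.20    -0.15]
  [  -0.20     0.90    -0.40]
  [  -0.30    -0.45     0.65]
Cofactors of I−A, C_ij = (−1)^(i+j)·(minor ij) (rows/columns in the sector order above):
  C_11 = (0.90)(0.65) − (-0.40)(-0.45) = 0.4050
  C_12 = −[(-0.20)(0.65) − (-0.40)(-0.30)] = 0.2500
  C_13 = (-0.20)(-0.45) − (0.90)(-0.30) = 0.3600
  C_21 = −[(-0.20)(0.65) − (-0.15)(-0.45)] = 0.1975
  C_22 = (0.60)(0.65) − (-0.15)(-0.30) = 0.3450
  C_23 = −[(0.60)(-0.45) − (-0.20)(-0.30)] = 0.3300
  C_31 = (-0.20)(-0.40) − (-0.15)(0.90) = 0.2150
  C_32 = −[(0.60)(-0.40) − (-0.15)(-0.20)] = 0.2700
  C_33 = (0.60)(0.90) − (-0.20)(-0.20) = 0.5000
det(I−A) = Σ_j (I−A)_1j·C_1j = (0.60)(0.4050) + (-0.20)(0.2500) + (-0.15)(0.3600) = 0.1390
adj(I−A) = Cᵀ =
  [ 0.4050   0.1975   0.2150]
  [ 0.2500   0.3450   0.2700]
  [ 0.3600   0.3300   0.5000]
(I − A)⁻¹ = adj(I−A) / det(I−A) ≈
  [   2.9137     1.4209     1.5468]
  [   1.7986     2.4820     1.9424]
  [   2.5899     2.3741     3.5971]
Δx = (I − A)⁻¹ Δd with Δd having -100 in the Water component and 0 elsewhere.
So Δx_F = L_FW · (-100), where L_FW = adj(I−A)_FW / det(I−A) = 0.3600 / 0.1390.
Δx_F = 0.3600 × (-100) / 0.1390 = -36.00 / 0.1390 ≈ -258.993.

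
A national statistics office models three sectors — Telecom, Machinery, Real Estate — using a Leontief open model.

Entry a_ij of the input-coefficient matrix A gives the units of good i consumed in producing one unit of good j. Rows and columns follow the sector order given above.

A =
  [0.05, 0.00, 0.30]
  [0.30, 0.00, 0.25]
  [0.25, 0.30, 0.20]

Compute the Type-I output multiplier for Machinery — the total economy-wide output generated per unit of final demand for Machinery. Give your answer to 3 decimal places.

I − A =
  [   0.95     0.00    -0.30]
  [  -0.30     1.00    -0.25]
  [  -0.25    -0.30     0.80]
Cofactors of I−A, C_ij = (−1)^(i+j)·(minor ij) (rows/columns in the sector order above):
  C_11 = (1.00)(0.80) − (-0.25)(-0.30) = 0.7250
  C_12 = −[(-0.30)(0.80) − (-0.25)(-0.25)] = 0.3025
  C_13 = (-0.30)(-0.30) − (1.00)(-0.25) = 0.3400
  C_21 = −[(0.00)(0.80) − (-0.30)(-0.30)] = 0.0900
  C_22 = (0.95)(0.80) − (-0.30)(-0.25) = 0.6850
  C_23 = −[(0.95)(-0.30) − (0.00)(-0.25)] = 0.2850
  C_31 = (0.00)(-0.25) − (-0.30)(1.00) = 0.3000
  C_32 = −[(0.95)(-0.25) − (-0.30)(-0.30)] = 0.3275
  C_33 = (0.95)(1.00) − (0.00)(-0.30) = 0.9500
det(I−A) = Σ_j (I−A)_1j·C_1j = (0.95)(0.7250) + (0.00)(0.3025) + (-0.30)(0.3400) = 0.58675
adj(I−A) = Cᵀ =
  [ 0.7250   0.0900   0.3000]
  [ 0.3025   0.6850   0.3275]
  [ 0.3400   0.2850   0.9500]
(I − A)⁻¹ = adj(I−A) / det(I−A) ≈
  [   1.2356     0.1534     0.5113]
  [   0.5156     1.1674     0.5582]
  [   0.5795     0.4857     1.6191]
The output multiplier for sector j is the column-j sum of the Leontief inverse (I − A)⁻¹ = adj(I−A) / det(I−A).
Column 2 of adj(I−A): (0.0900, 0.6850, 0.2850); det(I−A) = 0.58675.
m_2 = (0.0900 + 0.6850 + 0.2850) / 0.58675 = 1.06 / 0.58675 ≈ 1.807.

m_2 = 1.807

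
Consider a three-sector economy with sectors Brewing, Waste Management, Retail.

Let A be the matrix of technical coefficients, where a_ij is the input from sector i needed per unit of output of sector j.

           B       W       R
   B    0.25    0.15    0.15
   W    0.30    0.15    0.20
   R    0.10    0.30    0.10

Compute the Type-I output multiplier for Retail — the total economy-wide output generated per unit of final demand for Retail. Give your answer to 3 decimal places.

I − A =
  [   0.75    -0.15    -0.15]
  [  -0.30     0.85    -0.20]
  [  -0.10    -0.30     0.90]
Cofactors of I−A, C_ij = (−1)^(i+j)·(minor ij) (rows/columns in the sector order above):
  C_11 = (0.85)(0.90) − (-0.20)(-0.30) = 0.7050
  C_12 = −[(-0.30)(0.90) − (-0.20)(-0.10)] = 0.2900
  C_13 = (-0.30)(-0.30) − (0.85)(-0.10) = 0.1750
  C_21 = −[(-0.15)(0.90) − (-0.15)(-0.30)] = 0.1800
  C_22 = (0.75)(0.90) − (-0.15)(-0.10) = 0.6600
  C_23 = −[(0.75)(-0.30) − (-0.15)(-0.10)] = 0.2400
  C_31 = (-0.15)(-0.20) − (-0.15)(0.85) = 0.1575
  C_32 = −[(0.75)(-0.20) − (-0.15)(-0.30)] = 0.1950
  C_33 = (0.75)(0.85) − (-0.15)(-0.30) = 0.5925
det(I−A) = Σ_j (I−A)_1j·C_1j = (0.75)(0.7050) + (-0.15)(0.2900) + (-0.15)(0.1750) = 0.4590
adj(I−A) = Cᵀ =
  [ 0.7050   0.1800   0.1575]
  [ 0.2900   0.6600   0.1950]
  [ 0.1750   0.2400   0.5925]
(I − A)⁻¹ = adj(I−A) / det(I−A) ≈
  [   1.5359     0.3922     0.3431]
  [   0.6318     1.4379     0.4248]
  [   0.3813     0.5229     1.2908]
The output multiplier for sector j is the column-j sum of the Leontief inverse (I − A)⁻¹ = adj(I−A) / det(I−A).
Column R of adj(I−A): (0.1575, 0.1950, 0.5925); det(I−A) = 0.4590.
m_R = (0.1575 + 0.1950 + 0.5925) / 0.4590 = 0.945 / 0.4590 ≈ 2.059.

m_R = 2.059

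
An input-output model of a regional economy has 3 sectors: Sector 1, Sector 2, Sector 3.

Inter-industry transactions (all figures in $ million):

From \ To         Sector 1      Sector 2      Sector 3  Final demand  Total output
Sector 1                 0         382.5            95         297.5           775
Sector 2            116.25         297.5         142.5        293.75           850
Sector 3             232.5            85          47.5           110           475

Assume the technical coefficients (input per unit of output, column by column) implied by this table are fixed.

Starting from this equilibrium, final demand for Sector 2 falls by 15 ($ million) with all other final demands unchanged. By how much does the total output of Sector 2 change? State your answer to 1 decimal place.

Δx_2 = -30.6

Technical coefficients a_ij = z_ij / X_j:
  a_11 = 0/775 = 0.00, a_21 = 116.25/775 = 0.15, a_31 = 232.5/775 = 0.30
  a_12 = 382.5/850 = 0.45, a_22 = 297.5/850 = 0.35, a_32 = 85/850 = 0.10
  a_13 = 95/475 = 0.20, a_23 = 142.5/475 = 0.30, a_33 = 47.5/475 = 0.10
I − A =
  [   1.00    -0.45    -0.20]
  [  -0.15     0.65    -0.30]
  [  -0.30    -0.10     0.90]
Cofactors of I−A, C_ij = (−1)^(i+j)·(minor ij) (rows/columns in the sector order above):
  C_11 = (0.65)(0.90) − (-0.30)(-0.10) = 0.5550
  C_12 = −[(-0.15)(0.90) − (-0.30)(-0.30)] = 0.2250
  C_13 = (-0.15)(-0.10) − (0.65)(-0.30) = 0.2100
  C_21 = −[(-0.45)(0.90) − (-0.20)(-0.10)] = 0.4250
  C_22 = (1.00)(0.90) − (-0.20)(-0.30) = 0.8400
  C_23 = −[(1.00)(-0.10) − (-0.45)(-0.30)] = 0.2350
  C_31 = (-0.45)(-0.30) − (-0.20)(0.65) = 0.2650
  C_32 = −[(1.00)(-0.30) − (-0.20)(-0.15)] = 0.3300
  C_33 = (1.00)(0.65) − (-0.45)(-0.15) = 0.5825
det(I−A) = Σ_j (I−A)_1j·C_1j = (1.00)(0.5550) + (-0.45)(0.2250) + (-0.20)(0.2100) = 0.41175
adj(I−A) = Cᵀ =
  [ 0.5550   0.4250   0.2650]
  [ 0.2250   0.8400   0.3300]
  [ 0.2100   0.2350   0.5825]
(I − A)⁻¹ = adj(I−A) / det(I−A) ≈
  [   1.3479     1.0322     0.6436]
  [   0.5464     2.0401     0.8015]
  [   0.5100     0.5707     1.4147]
Δx = (I − A)⁻¹ Δd with Δd having -15 in the Sector 2 component and 0 elsewhere.
So Δx_2 = L_22 · (-15), where L_22 = adj(I−A)_22 / det(I−A) = 0.8400 / 0.41175.
Δx_2 = 0.8400 × (-15) / 0.41175 = -12.60 / 0.41175 ≈ -30.6.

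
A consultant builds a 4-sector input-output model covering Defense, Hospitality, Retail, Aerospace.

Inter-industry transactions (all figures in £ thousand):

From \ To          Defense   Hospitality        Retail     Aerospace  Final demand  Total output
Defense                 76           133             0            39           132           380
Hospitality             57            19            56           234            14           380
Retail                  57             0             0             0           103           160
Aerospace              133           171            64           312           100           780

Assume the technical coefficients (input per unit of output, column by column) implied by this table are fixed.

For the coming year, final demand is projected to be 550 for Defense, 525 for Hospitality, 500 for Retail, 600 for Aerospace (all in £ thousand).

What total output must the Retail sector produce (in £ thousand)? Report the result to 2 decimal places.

x_3 = 829.71

Technical coefficients a_ij = z_ij / X_j:
  a_11 = 76/380 = 0.20, a_21 = 57/380 = 0.15, a_31 = 57/380 = 0.15, a_41 = 133/380 = 0.35
  a_12 = 133/380 = 0.35, a_22 = 19/380 = 0.05, a_32 = 0/380 = 0.00, a_42 = 171/380 = 0.45
  a_13 = 0/160 = 0.00, a_23 = 56/160 = 0.35, a_33 = 0/160 = 0.00, a_43 = 64/160 = 0.40
  a_14 = 39/780 = 0.05, a_24 = 234/780 = 0.30, a_34 = 0/780 = 0.00, a_44 = 312/780 = 0.40
I − A =
  [   0.80    -0.35     0.00    -0.05]
  [  -0.15     0.95    -0.35    -0.30]
  [  -0.15     0.00     1.00     0.00]
  [  -0.35    -0.45    -0.40     0.60]
Compute the cofactors C_ij = (−1)^(i+j)·(3×3 minor ij) of I−A; the adjugate is their transpose:
adj(I−A) = Cᵀ =
  [ 0.435000   0.232500   0.142375   0.152500]
  [ 0.244500   0.459500   0.260875   0.250125]
  [ 0.065250   0.034875   0.259750   0.022875]
  [ 0.480625   0.503500   0.451875   0.689125]
det(I−A) = Σ_j (I−A)_1j·C_1j = (0.80)(0.435000) + (-0.35)(0.244500) + (0.00)(0.065250) + (-0.05)(0.480625) = 0.23839375
(I − A)⁻¹ = adj(I−A) / det(I−A) ≈
  [   1.8247     0.9753     0.5972     0.6397]
  [   1.0256     1.9275     1.0943     1.0492]
  [   0.2737     0.1463     1.0896     0.0960]
  [   2.0161     2.1121     1.8955     2.8907]
x = (I − A)⁻¹ d = adj(I−A)·d / det(I−A), with det(I−A) = 0.23839375:
  x_1 = (0.435000·550 + 0.232500·525 + 0.142375·500 + 0.152500·600) / 0.23839375 = 524.00 / 0.23839375 ≈ 2198.04
  x_2 = (0.244500·550 + 0.459500·525 + 0.260875·500 + 0.250125·600) / 0.23839375 = 656.225 / 0.23839375 ≈ 2752.69
  x_3 = (0.065250·550 + 0.034875·525 + 0.259750·500 + 0.022875·600) / 0.23839375 = 197.796875 / 0.23839375 ≈ 829.71
  x_4 = (0.480625·550 + 0.503500·525 + 0.451875·500 + 0.689125·600) / 0.23839375 = 1168.09375 / 0.23839375 ≈ 4899.85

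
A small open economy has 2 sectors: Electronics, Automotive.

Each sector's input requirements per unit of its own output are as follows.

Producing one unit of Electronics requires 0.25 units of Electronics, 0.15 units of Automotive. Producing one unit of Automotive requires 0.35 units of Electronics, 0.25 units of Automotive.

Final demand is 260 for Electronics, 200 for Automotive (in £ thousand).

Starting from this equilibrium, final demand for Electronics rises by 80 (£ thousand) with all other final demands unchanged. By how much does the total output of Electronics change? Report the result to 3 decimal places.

Δx_1 = 117.647

I − A =
  [   0.75    -0.35]
  [  -0.15     0.75]
det(I−A) = (0.75)(0.75) − (-0.35)(-0.15) = 0.5100
adj(I−A) = [[0.75, 0.35], [0.15, 0.75]]
(I − A)⁻¹ = adj(I−A) / det(I−A) ≈
  [   1.4706     0.6863]
  [   0.2941     1.4706]
Δx = (I − A)⁻¹ Δd with Δd having +80 in the Electronics component and 0 elsewhere.
So Δx_1 = L_11 · (+80), where L_11 = adj(I−A)_11 / det(I−A) = 0.75 / 0.5100.
Δx_1 = 0.75 × (+80) / 0.5100 = 60.00 / 0.5100 ≈ 117.647.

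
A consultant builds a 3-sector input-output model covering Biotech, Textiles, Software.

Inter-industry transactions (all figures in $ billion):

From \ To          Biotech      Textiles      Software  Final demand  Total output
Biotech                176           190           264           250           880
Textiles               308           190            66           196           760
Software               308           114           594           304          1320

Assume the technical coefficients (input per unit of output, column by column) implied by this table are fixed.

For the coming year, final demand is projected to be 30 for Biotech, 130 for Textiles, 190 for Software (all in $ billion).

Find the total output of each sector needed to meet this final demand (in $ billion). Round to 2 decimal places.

x_B = 310.79, x_T = 361.15, x_S = 641.73

Technical coefficients a_ij = z_ij / X_j:
  a_BB = 176/880 = 0.20, a_TB = 308/880 = 0.35, a_SB = 308/880 = 0.35
  a_BT = 190/760 = 0.25, a_TT = 190/760 = 0.25, a_ST = 114/760 = 0.15
  a_BS = 264/1320 = 0.20, a_TS = 66/1320 = 0.05, a_SS = 594/1320 = 0.45
I − A =
  [   0.80    -0.25    -0.20]
  [  -0.35     0.75    -0.05]
  [  -0.35    -0.15     0.55]
Cofactors of I−A, C_ij = (−1)^(i+j)·(minor ij) (rows/columns in the sector order above):
  C_11 = (0.75)(0.55) − (-0.05)(-0.15) = 0.4050
  C_12 = −[(-0.35)(0.55) − (-0.05)(-0.35)] = 0.2100
  C_13 = (-0.35)(-0.15) − (0.75)(-0.35) = 0.3150
  C_21 = −[(-0.25)(0.55) − (-0.20)(-0.15)] = 0.1675
  C_22 = (0.80)(0.55) − (-0.20)(-0.35) = 0.3700
  C_23 = −[(0.80)(-0.15) − (-0.25)(-0.35)] = 0.2075
  C_31 = (-0.25)(-0.05) − (-0.20)(0.75) = 0.1625
  C_32 = −[(0.80)(-0.05) − (-0.20)(-0.35)] = 0.1100
  C_33 = (0.80)(0.75) − (-0.25)(-0.35) = 0.5125
det(I−A) = Σ_j (I−A)_1j·C_1j = (0.80)(0.4050) + (-0.25)(0.2100) + (-0.20)(0.3150) = 0.2085
adj(I−A) = Cᵀ =
  [ 0.4050   0.1675   0.1625]
  [ 0.2100   0.3700   0.1100]
  [ 0.3150   0.2075   0.5125]
(I − A)⁻¹ = adj(I−A) / det(I−A) ≈
  [   1.9424     0.8034     0.7794]
  [   1.0072     1.7746     0.5276]
  [   1.5108     0.9952     2.4580]
x = (I − A)⁻¹ d = adj(I−A)·d / det(I−A), with det(I−A) = 0.2085:
  x_B = (0.4050·30 + 0.1675·130 + 0.1625·190) / 0.2085 = 64.80 / 0.2085 ≈ 310.79
  x_T = (0.2100·30 + 0.3700·130 + 0.1100·190) / 0.2085 = 75.30 / 0.2085 ≈ 361.15
  x_S = (0.3150·30 + 0.2075·130 + 0.5125·190) / 0.2085 = 133.80 / 0.2085 ≈ 641.73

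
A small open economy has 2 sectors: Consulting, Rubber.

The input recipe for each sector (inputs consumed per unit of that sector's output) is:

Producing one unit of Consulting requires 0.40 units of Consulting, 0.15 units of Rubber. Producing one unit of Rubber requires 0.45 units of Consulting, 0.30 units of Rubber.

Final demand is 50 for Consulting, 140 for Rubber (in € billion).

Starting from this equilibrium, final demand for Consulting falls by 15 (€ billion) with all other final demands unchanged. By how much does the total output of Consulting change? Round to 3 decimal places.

Δx_1 = -29.787

I − A =
  [   0.60    -0.45]
  [  -0.15     0.70]
det(I−A) = (0.60)(0.70) − (-0.45)(-0.15) = 0.3525
adj(I−A) = [[0.70, 0.45], [0.15, 0.60]]
(I − A)⁻¹ = adj(I−A) / det(I−A) ≈
  [   1.9858     1.2766]
  [   0.4255     1.7021]
Δx = (I − A)⁻¹ Δd with Δd having -15 in the Consulting component and 0 elsewhere.
So Δx_1 = L_11 · (-15), where L_11 = adj(I−A)_11 / det(I−A) = 0.70 / 0.3525.
Δx_1 = 0.70 × (-15) / 0.3525 = -10.50 / 0.3525 ≈ -29.787.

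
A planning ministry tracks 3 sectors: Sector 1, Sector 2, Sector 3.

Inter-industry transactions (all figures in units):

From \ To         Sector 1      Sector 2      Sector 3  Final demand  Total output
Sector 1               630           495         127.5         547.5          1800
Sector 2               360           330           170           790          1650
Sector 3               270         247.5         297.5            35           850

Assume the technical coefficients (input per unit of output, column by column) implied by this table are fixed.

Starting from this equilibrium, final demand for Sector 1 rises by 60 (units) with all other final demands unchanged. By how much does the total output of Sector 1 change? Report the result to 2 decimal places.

Δx_1 = 118.55

Technical coefficients a_ij = z_ij / X_j:
  a_11 = 630/1800 = 0.35, a_21 = 360/1800 = 0.20, a_31 = 270/1800 = 0.15
  a_12 = 495/1650 = 0.30, a_22 = 330/1650 = 0.20, a_32 = 247.5/1650 = 0.15
  a_13 = 127.5/850 = 0.15, a_23 = 170/850 = 0.20, a_33 = 297.5/850 = 0.35
I − A =
  [   0.65    -0.30    -0.15]
  [  -0.20     0.80    -0.20]
  [  -0.15    -0.15     0.65]
Cofactors of I−A, C_ij = (−1)^(i+j)·(minor ij) (rows/columns in the sector order above):
  C_11 = (0.80)(0.65) − (-0.20)(-0.15) = 0.4900
  C_12 = −[(-0.20)(0.65) − (-0.20)(-0.15)] = 0.1600
  C_13 = (-0.20)(-0.15) − (0.80)(-0.15) = 0.1500
  C_21 = −[(-0.30)(0.65) − (-0.15)(-0.15)] = 0.2175
  C_22 = (0.65)(0.65) − (-0.15)(-0.15) = 0.4000
  C_23 = −[(0.65)(-0.15) − (-0.30)(-0.15)] = 0.1425
  C_31 = (-0.30)(-0.20) − (-0.15)(0.80) = 0.1800
  C_32 = −[(0.65)(-0.20) − (-0.15)(-0.20)] = 0.1600
  C_33 = (0.65)(0.80) − (-0.30)(-0.20) = 0.4600
det(I−A) = Σ_j (I−A)_1j·C_1j = (0.65)(0.4900) + (-0.30)(0.1600) + (-0.15)(0.1500) = 0.2480
adj(I−A) = Cᵀ =
  [ 0.4900   0.2175   0.1800]
  [ 0.1600   0.4000   0.1600]
  [ 0.1500   0.1425   0.4600]
(I − A)⁻¹ = adj(I−A) / det(I−A) ≈
  [   1.9758     0.8770     0.7258]
  [   0.6452     1.6129     0.6452]
  [   0.6048     0.5746     1.8548]
Δx = (I − A)⁻¹ Δd with Δd having +60 in the Sector 1 component and 0 elsewhere.
So Δx_1 = L_11 · (+60), where L_11 = adj(I−A)_11 / det(I−A) = 0.4900 / 0.2480.
Δx_1 = 0.4900 × (+60) / 0.2480 = 29.40 / 0.2480 ≈ 118.55.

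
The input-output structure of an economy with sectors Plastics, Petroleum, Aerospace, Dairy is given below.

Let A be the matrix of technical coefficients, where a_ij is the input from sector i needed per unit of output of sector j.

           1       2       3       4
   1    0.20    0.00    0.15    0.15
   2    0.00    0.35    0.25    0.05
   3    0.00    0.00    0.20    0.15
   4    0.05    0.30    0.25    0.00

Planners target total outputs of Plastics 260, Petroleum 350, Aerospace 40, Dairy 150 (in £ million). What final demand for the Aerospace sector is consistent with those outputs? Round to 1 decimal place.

d_3 = 9.5

I − A =
  [   0.80     0.00    -0.15    -0.15]
  [   0.00     0.65    -0.25    -0.05]
  [   0.00     0.00     0.80    -0.15]
  [  -0.05    -0.30    -0.25     1.00]
d = (I − A) x:
  d_1 = (+0.80)·260 + (+0.00)·350 + (-0.15)·40 + (-0.15)·150 = 179.5
  d_2 = (+0.00)·260 + (+0.65)·350 + (-0.25)·40 + (-0.05)·150 = 210.0
  d_3 = (+0.00)·260 + (+0.00)·350 + (+0.80)·40 + (-0.15)·150 = 9.5
  d_4 = (-0.05)·260 + (-0.30)·350 + (-0.25)·40 + (+1.00)·150 = 22.0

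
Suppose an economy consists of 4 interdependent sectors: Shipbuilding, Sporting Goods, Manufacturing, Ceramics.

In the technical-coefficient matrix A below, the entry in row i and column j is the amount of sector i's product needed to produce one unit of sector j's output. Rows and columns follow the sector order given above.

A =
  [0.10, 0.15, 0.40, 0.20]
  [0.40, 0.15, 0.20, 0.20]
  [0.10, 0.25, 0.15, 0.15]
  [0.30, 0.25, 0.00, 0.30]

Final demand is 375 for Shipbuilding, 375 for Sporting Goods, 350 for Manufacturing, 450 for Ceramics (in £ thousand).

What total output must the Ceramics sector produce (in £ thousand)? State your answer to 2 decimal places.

x_4 = 2475.91

I − A =
  [   0.90    -0.15    -0.40    -0.20]
  [  -0.40     0.85    -0.20    -0.20]
  [  -0.10    -0.25     0.85    -0.15]
  [  -0.30    -0.25     0.00     0.70]
Compute the cofactors C_ij = (−1)^(i+j)·(3×3 minor ij) of I−A; the adjugate is their transpose:
adj(I−A) = Cᵀ =
  [ 0.42075   0.21675   0.24900   0.23550]
  [ 0.31200   0.43850   0.25000   0.26800]
  [ 0.19275   0.19850   0.36850   0.19075]
  [ 0.29175   0.24950   0.19600   0.47725]
det(I−A) = Σ_j (I−A)_1j·C_1j = (0.90)(0.42075) + (-0.15)(0.31200) + (-0.40)(0.19275) + (-0.20)(0.29175) = 0.196425
(I − A)⁻¹ = adj(I−A) / det(I−A) ≈
  [   2.1420     1.1035     1.2677     1.1989]
  [   1.5884     2.2324     1.2728     1.3644]
  [   0.9813     1.0106     1.8760     0.9711]
  [   1.4853     1.2702     0.9978     2.4297]
x = (I − A)⁻¹ d = adj(I−A)·d / det(I−A), with det(I−A) = 0.196425:
  x_1 = (0.42075·375 + 0.21675·375 + 0.24900·350 + 0.23550·450) / 0.196425 = 432.1875 / 0.196425 ≈ 2200.27
  x_2 = (0.31200·375 + 0.43850·375 + 0.25000·350 + 0.26800·450) / 0.196425 = 489.5375 / 0.196425 ≈ 2492.24
  x_3 = (0.19275·375 + 0.19850·375 + 0.36850·350 + 0.19075·450) / 0.196425 = 361.53125 / 0.196425 ≈ 1840.56
  x_4 = (0.29175·375 + 0.24950·375 + 0.19600·350 + 0.47725·450) / 0.196425 = 486.33125 / 0.196425 ≈ 2475.91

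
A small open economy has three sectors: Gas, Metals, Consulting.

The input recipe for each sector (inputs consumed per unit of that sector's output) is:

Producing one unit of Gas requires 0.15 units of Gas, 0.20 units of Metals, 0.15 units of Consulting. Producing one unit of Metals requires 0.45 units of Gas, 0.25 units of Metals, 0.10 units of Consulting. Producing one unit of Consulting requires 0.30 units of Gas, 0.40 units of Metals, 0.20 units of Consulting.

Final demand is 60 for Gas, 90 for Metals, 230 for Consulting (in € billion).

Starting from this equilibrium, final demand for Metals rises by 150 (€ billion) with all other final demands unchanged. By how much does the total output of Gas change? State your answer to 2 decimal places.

Δx_1 = 173.46

I − A =
  [   0.85    -0.45    -0.30]
  [  -0.20     0.75    -0.40]
  [  -0.15    -0.10     0.80]
Cofactors of I−A, C_ij = (−1)^(i+j)·(minor ij) (rows/columns in the sector order above):
  C_11 = (0.75)(0.80) − (-0.40)(-0.10) = 0.5600
  C_12 = −[(-0.20)(0.80) − (-0.40)(-0.15)] = 0.2200
  C_13 = (-0.20)(-0.10) − (0.75)(-0.15) = 0.1325
  C_21 = −[(-0.45)(0.80) − (-0.30)(-0.10)] = 0.3900
  C_22 = (0.85)(0.80) − (-0.30)(-0.15) = 0.6350
  C_23 = −[(0.85)(-0.10) − (-0.45)(-0.15)] = 0.1525
  C_31 = (-0.45)(-0.40) − (-0.30)(0.75) = 0.4050
  C_32 = −[(0.85)(-0.40) − (-0.30)(-0.20)] = 0.4000
  C_33 = (0.85)(0.75) − (-0.45)(-0.20) = 0.5475
det(I−A) = Σ_j (I−A)_1j·C_1j = (0.85)(0.5600) + (-0.45)(0.2200) + (-0.30)(0.1325) = 0.33725
adj(I−A) = Cᵀ =
  [ 0.5600   0.3900   0.4050]
  [ 0.2200   0.6350   0.4000]
  [ 0.1325   0.1525   0.5475]
(I − A)⁻¹ = adj(I−A) / det(I−A) ≈
  [   1.6605     1.1564     1.2009]
  [   0.6523     1.8829     1.1861]
  [   0.3929     0.4522     1.6234]
Δx = (I − A)⁻¹ Δd with Δd having +150 in the Metals component and 0 elsewhere.
So Δx_1 = L_12 · (+150), where L_12 = adj(I−A)_12 / det(I−A) = 0.3900 / 0.33725.
Δx_1 = 0.3900 × (+150) / 0.33725 = 58.50 / 0.33725 ≈ 173.46.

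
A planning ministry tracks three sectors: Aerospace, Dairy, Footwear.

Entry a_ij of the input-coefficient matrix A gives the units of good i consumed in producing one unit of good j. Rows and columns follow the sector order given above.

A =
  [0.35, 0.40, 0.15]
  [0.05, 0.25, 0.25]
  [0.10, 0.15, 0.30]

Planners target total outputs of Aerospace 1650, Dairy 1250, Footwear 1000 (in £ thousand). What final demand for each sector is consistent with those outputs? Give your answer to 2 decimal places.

d_A = 422.50, d_D = 605.00, d_F = 347.50

I − A =
  [   0.65    -0.40    -0.15]
  [  -0.05     0.75    -0.25]
  [  -0.10    -0.15     0.70]
d = (I − A) x:
  d_A = (+0.65)·1650 + (-0.40)·1250 + (-0.15)·1000 = 422.50
  d_D = (-0.05)·1650 + (+0.75)·1250 + (-0.25)·1000 = 605.00
  d_F = (-0.10)·1650 + (-0.15)·1250 + (+0.70)·1000 = 347.50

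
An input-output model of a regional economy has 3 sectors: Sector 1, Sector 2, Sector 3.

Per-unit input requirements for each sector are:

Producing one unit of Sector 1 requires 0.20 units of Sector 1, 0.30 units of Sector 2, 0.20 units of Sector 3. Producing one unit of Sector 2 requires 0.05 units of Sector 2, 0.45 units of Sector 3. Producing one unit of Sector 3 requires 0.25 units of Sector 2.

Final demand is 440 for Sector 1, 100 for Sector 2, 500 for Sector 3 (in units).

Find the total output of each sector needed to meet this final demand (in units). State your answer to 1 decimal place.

x_1 = 550.0, x_2 = 498.5, x_3 = 834.3

I − A =
  [   0.80     0.00     0.00]
  [  -0.30     0.95    -0.25]
  [  -0.20    -0.45     1.00]
Cofactors of I−A, C_ij = (−1)^(i+j)·(minor ij) (rows/columns in the sector order above):
  C_11 = (0.95)(1.00) − (-0.25)(-0.45) = 0.8375
  C_12 = −[(-0.30)(1.00) − (-0.25)(-0.20)] = 0.3500
  C_13 = (-0.30)(-0.45) − (0.95)(-0.20) = 0.3250
  C_21 = −[(0.00)(1.00) − (0.00)(-0.45)] = 0.0000
  C_22 = (0.80)(1.00) − (0.00)(-0.20) = 0.8000
  C_23 = −[(0.80)(-0.45) − (0.00)(-0.20)] = 0.3600
  C_31 = (0.00)(-0.25) − (0.00)(0.95) = 0.0000
  C_32 = −[(0.80)(-0.25) − (0.00)(-0.30)] = 0.2000
  C_33 = (0.80)(0.95) − (0.00)(-0.30) = 0.7600
det(I−A) = Σ_j (I−A)_1j·C_1j = (0.80)(0.8375) + (0.00)(0.3500) + (0.00)(0.3250) = 0.6700
adj(I−A) = Cᵀ =
  [ 0.8375   0.0000   0.0000]
  [ 0.3500   0.8000   0.2000]
  [ 0.3250   0.3600   0.7600]
(I − A)⁻¹ = adj(I−A) / det(I−A) ≈
  [   1.2500     0.0000     0.0000]
  [   0.5224     1.1940     0.2985]
  [   0.4851     0.5373     1.1343]
x = (I − A)⁻¹ d = adj(I−A)·d / det(I−A), with det(I−A) = 0.6700:
  x_1 = (0.8375·440 + 0.0000·100 + 0.0000·500) / 0.6700 = 368.50 / 0.6700 = 550.0
  x_2 = (0.3500·440 + 0.8000·100 + 0.2000·500) / 0.6700 = 334.00 / 0.6700 ≈ 498.5
  x_3 = (0.3250·440 + 0.3600·100 + 0.7600·500) / 0.6700 = 559.00 / 0.6700 ≈ 834.3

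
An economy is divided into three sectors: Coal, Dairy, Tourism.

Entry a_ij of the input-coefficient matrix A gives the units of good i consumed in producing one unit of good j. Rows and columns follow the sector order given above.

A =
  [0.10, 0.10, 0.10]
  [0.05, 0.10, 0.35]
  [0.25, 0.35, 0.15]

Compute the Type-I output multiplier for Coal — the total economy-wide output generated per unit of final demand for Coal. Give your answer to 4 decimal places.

I − A =
  [   0.90    -0.10    -0.10]
  [  -0.05     0.90    -0.35]
  [  -0.25    -0.35     0.85]
Cofactors of I−A, C_ij = (−1)^(i+j)·(minor ij) (rows/columns in the sector order above):
  C_11 = (0.90)(0.85) − (-0.35)(-0.35) = 0.6425
  C_12 = −[(-0.05)(0.85) − (-0.35)(-0.25)] = 0.1300
  C_13 = (-0.05)(-0.35) − (0.90)(-0.25) = 0.2425
  C_21 = −[(-0.10)(0.85) − (-0.10)(-0.35)] = 0.1200
  C_22 = (0.90)(0.85) − (-0.10)(-0.25) = 0.7400
  C_23 = −[(0.90)(-0.35) − (-0.10)(-0.25)] = 0.3400
  C_31 = (-0.10)(-0.35) − (-0.10)(0.90) = 0.1250
  C_32 = −[(0.90)(-0.35) − (-0.10)(-0.05)] = 0.3200
  C_33 = (0.90)(0.90) − (-0.10)(-0.05) = 0.8050
det(I−A) = Σ_j (I−A)_1j·C_1j = (0.90)(0.6425) + (-0.10)(0.1300) + (-0.10)(0.2425) = 0.5410
adj(I−A) = Cᵀ =
  [ 0.6425   0.1200   0.1250]
  [ 0.1300   0.7400   0.3200]
  [ 0.2425   0.3400   0.8050]
(I − A)⁻¹ = adj(I−A) / det(I−A) ≈
  [   1.18762     0.22181     0.23105]
  [   0.24030     1.36784     0.59150]
  [   0.44824     0.62847     1.48799]
The output multiplier for sector j is the column-j sum of the Leontief inverse (I − A)⁻¹ = adj(I−A) / det(I−A).
Column 1 of adj(I−A): (0.6425, 0.1300, 0.2425); det(I−A) = 0.5410.
m_1 = (0.6425 + 0.1300 + 0.2425) / 0.5410 = 1.015 / 0.5410 ≈ 1.8762.

m_1 = 1.8762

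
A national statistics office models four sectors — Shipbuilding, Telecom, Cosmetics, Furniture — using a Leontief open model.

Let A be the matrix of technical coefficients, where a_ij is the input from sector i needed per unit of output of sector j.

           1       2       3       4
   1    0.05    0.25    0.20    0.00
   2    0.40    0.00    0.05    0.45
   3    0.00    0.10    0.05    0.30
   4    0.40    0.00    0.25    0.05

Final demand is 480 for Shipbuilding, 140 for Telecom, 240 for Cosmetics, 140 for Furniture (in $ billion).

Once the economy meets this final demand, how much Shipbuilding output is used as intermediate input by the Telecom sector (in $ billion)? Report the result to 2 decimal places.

z_12 = 195.54

I − A =
  [   0.95    -0.25    -0.20     0.00]
  [  -0.40     1.00    -0.05    -0.45]
  [   0.00    -0.10     0.95    -0.30]
  [  -0.40     0.00    -0.25     0.95]
Compute the cofactors C_ij = (−1)^(i+j)·(3×3 minor ij) of I−A; the adjugate is their transpose:
adj(I−A) = Cᵀ =
  [ 0.811500   0.225875   0.230000   0.179625]
  [ 0.508000   0.762125   0.264000   0.444375]
  [ 0.176000   0.120250   0.762500   0.297750]
  [ 0.388000   0.126750   0.297500   0.794750]
det(I−A) = Σ_j (I−A)_1j·C_1j = (0.95)(0.811500) + (-0.25)(0.508000) + (-0.20)(0.176000) + (0.00)(0.388000) = 0.608725
(I − A)⁻¹ = adj(I−A) / det(I−A) ≈
  [   1.3331     0.3711     0.3778     0.2951]
  [   0.8345     1.2520     0.4337     0.7300]
  [   0.2891     0.1975     1.2526     0.4891]
  [   0.6374     0.2082     0.4887     1.3056]
First solve x = (I − A)⁻¹ d = adj(I−A)·d / det(I−A); in particular x_2 = (0.508000·480 + 0.762125·140 + 0.264000·240 + 0.444375·140) / 0.608725 = 476.11 / 0.608725 ≈ 782.1430.
Intermediate flow from 1 to 2: z_12 = a_12 · x_2 = 0.25 × 476.11 / 0.608725 = 119.0275 / 0.608725 ≈ 195.54.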